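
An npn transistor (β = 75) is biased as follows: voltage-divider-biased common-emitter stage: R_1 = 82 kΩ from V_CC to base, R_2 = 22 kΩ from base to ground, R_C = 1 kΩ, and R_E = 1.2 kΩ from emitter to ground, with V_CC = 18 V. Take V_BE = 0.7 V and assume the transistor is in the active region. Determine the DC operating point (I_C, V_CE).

I_C ≈ 2.1 mA, V_CE ≈ 13 V

Thevenize the base divider: V_Th = V_CC·R_2/(R_1+R_2) = 18×22/104 = 3.81 V, R_Th = R_1‖R_2 = 17.3 kΩ.
Base-emitter loop: V_Th = I_B·R_Th + V_BE + (β+1)I_B·R_E, so I_B = (3.81 − 0.7) / (17.3 + 76×1.2) = 0.0286 mA.
I_C = β·I_B = 75×0.0286 = 2.15 mA, and I_E = (β+1)I_B = 2.18 mA.
V_CE = V_CC − I_C·R_C − I_E·R_E = 18 − 2.15×1 − 2.18×1.2 = 13.2 V.
V_CE = 13.2 V > 0.2 V confirms active-region operation.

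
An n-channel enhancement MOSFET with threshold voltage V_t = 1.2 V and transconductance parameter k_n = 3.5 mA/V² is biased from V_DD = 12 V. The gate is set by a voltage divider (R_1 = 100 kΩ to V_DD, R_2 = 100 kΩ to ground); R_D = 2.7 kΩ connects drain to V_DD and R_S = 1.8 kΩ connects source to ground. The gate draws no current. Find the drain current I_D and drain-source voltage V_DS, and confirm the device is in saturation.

I_D ≈ 2.1 mA, V_DS ≈ 2.7 V

V_G = V_DD·R_2/(R_1+R_2) = 12×100/200 = 6 V.
Assume saturation: I_D = (k_n/2)(V_GS − V_t)² with V_GS = V_G − I_D·R_S = 6 − 1.8·I_D.
Substituting gives 5.67·I_D² − 31.2·I_D + 40.3 = 0, with roots I_D = 2.06 or 3.45 mA.
The root I_D = 3.45 mA gives V_GS = -0.203 V ≤ V_t, so take I_D = 2.06 mA.
Then V_GS = 2.29 V and V_DS = V_DD − I_D(R_D+R_S) = 12 − 2.06×4.5 = 2.71 V.
Saturation requires V_DS ≥ V_GS − V_t = 1.09 V; 2.71 ≥ 1.09 ✓.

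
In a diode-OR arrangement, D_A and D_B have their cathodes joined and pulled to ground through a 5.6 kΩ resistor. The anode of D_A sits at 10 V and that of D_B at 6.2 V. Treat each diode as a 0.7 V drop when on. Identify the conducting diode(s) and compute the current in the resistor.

Only D_A conducts; I_R ≈ 1.7 mA

Assume both conduct. Then node N would need to be at both 10−0.7 = 9.3 V and 6.2−0.7 = 5.5 V, which is impossible.
Assume only D_A conducts: V_N = 10 − 0.7 = 9.3 V, so I_R = 9.3/5.6 = 1.66 mA.
Check D_B: its anode-to-cathode voltage is 6.2 − 9.3 = -3.1 V < 0.7 V, so it is off. The assumption is consistent.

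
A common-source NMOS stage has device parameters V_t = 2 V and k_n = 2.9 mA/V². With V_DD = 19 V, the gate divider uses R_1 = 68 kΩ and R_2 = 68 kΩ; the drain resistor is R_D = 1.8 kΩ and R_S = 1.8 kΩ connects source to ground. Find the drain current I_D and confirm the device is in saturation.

V_G = V_DD·R_2/(R_1+R_2) = 19×68/136 = 9.5 V.
Assume saturation: I_D = (k_n/2)(V_GS − V_t)² with V_GS = V_G − I_D·R_S = 9.5 − 1.8·I_D.
Substituting gives 4.7·I_D² − 40.1·I_D + 81.6 = 0, with roots I_D = 3.33 or 5.22 mA.
The root I_D = 5.22 mA gives V_GS = 0.102 V ≤ V_t, so take I_D = 3.33 mA.
Then V_GS = 3.51 V and V_DS = V_DD − I_D(R_D+R_S) = 19 − 3.33×3.6 = 7.03 V.
Saturation requires V_DS ≥ V_GS − V_t = 1.51 V; 7.03 ≥ 1.51 ✓.

I_D ≈ 3.3 mA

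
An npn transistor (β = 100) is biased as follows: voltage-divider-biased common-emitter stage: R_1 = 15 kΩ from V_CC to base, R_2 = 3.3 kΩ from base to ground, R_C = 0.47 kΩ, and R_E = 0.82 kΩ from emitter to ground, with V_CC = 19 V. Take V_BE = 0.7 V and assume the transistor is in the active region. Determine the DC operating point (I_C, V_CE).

I_C ≈ 3.2 mA, V_CE ≈ 15 V

Thevenize the base divider: V_Th = V_CC·R_2/(R_1+R_2) = 19×3.3/18.3 = 3.43 V, R_Th = R_1‖R_2 = 2.7 kΩ.
Base-emitter loop: V_Th = I_B·R_Th + V_BE + (β+1)I_B·R_E, so I_B = (3.43 − 0.7) / (2.7 + 101×0.82) = 0.0319 mA.
I_C = β·I_B = 100×0.0319 = 3.19 mA, and I_E = (β+1)I_B = 3.22 mA.
V_CE = V_CC − I_C·R_C − I_E·R_E = 19 − 3.19×0.47 − 3.22×0.82 = 14.9 V.
V_CE = 14.9 V > 0.2 V confirms active-region operation.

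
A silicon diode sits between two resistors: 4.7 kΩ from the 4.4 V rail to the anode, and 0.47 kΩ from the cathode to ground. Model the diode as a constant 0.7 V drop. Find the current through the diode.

The two resistors are in series with the diode, so KVL gives 4.4 = I·4.7 + 0.7 + I·0.47.
I = (4.4 − 0.7) / (4.7 + 0.47) kΩ = 3.7 / 5.17 = 0.716 mA.

I ≈ 0.72 mA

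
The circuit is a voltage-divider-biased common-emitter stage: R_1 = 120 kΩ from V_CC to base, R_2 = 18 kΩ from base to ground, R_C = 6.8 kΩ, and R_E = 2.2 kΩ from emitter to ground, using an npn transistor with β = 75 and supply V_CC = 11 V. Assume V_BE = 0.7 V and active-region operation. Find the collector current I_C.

Thevenize the base divider: V_Th = V_CC·R_2/(R_1+R_2) = 11×18/138 = 1.43 V, R_Th = R_1‖R_2 = 15.7 kΩ.
Base-emitter loop: V_Th = I_B·R_Th + V_BE + (β+1)I_B·R_E, so I_B = (1.43 − 0.7) / (15.7 + 76×2.2) = 0.00402 mA.
I_C = β·I_B = 75×0.00402 = 0.301 mA, and I_E = (β+1)I_B = 0.305 mA.
V_CE = V_CC − I_C·R_C − I_E·R_E = 11 − 0.301×6.8 − 0.305×2.2 = 8.28 V.
V_CE = 8.28 V > 0.2 V confirms active-region operation.

I_C ≈ 0.3 mA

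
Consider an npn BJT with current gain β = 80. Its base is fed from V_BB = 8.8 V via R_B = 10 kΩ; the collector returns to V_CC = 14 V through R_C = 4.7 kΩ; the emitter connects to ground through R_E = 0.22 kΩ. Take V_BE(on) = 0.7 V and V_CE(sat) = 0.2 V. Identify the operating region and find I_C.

Assume active: I_B = (8.8 − 0.7)/(10 + 81×0.22) = 0.291 mA, I_C = β·I_B = 23.3 mA.
Then V_CE = 14 − 23.3×4.7 − 23.6×0.22 = -101 V < 0.2 V — the active assumption fails.
Re-solve with V_CE = 0.2 V. KCL at the emitter: V_E/R_E = (V_BB−0.7−V_E)/R_B + (V_CC−0.2−V_E)/R_C, giving V_E = 0.771 V.
I_C = (V_CC − 0.2 − V_E)/R_C = (13.8 − 0.771)/4.7 = 2.77 mA.
Check: I_B = (8.1 − 0.771)/10 = 0.733 mA, and β·I_B = 58.6 mA > I_C, confirming saturation.

saturation; I_C ≈ 2.8 mA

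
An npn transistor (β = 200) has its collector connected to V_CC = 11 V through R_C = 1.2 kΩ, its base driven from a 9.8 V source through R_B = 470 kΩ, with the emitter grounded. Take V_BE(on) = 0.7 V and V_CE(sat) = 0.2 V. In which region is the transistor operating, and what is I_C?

Assume active. Base-emitter loop: I_B = (V_BB − V_BE)/R_B = (9.8 − 0.7)/470 = 0.0194 mA.
I_C = β·I_B = 200×0.0194 = 3.87 mA.
V_CE = V_CC − I_C·R_C = 11 − 3.87×1.2 = 6.35 V > V_CE(sat), so the active-region assumption holds.

active; I_C ≈ 3.9 mA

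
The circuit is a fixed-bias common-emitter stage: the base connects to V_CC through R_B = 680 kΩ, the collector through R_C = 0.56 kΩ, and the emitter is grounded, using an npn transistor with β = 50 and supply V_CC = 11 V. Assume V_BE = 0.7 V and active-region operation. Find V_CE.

V_CE ≈ 11 V

Base loop: V_CC = I_B·R_B + V_BE, so I_B = (11 − 0.7)/680 kΩ = 0.0151 mA.
In the active region I_C = β·I_B = 50 × 0.0151 = 0.757 mA.
Collector loop: V_CE = V_CC − I_C·R_C = 11 − 0.757×0.56 = 10.6 V.
Since V_CE = 10.6 V > V_CE(sat) ≈ 0.2 V, the transistor is in the active region as assumed.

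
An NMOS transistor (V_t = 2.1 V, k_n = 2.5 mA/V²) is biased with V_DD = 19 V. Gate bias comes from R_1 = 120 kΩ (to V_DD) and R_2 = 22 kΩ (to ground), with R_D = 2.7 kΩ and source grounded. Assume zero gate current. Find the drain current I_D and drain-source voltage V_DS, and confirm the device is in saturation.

V_G = V_DD·R_2/(R_1+R_2) = 19×22/142 = 2.94 V. With the source grounded, V_GS = V_G = 2.94 V.
Assume saturation: I_D = (k_n/2)(V_GS − V_t)² = (2.5/2)×(2.94 − 2.1)² = 1.25×0.844² = 0.89 mA.
V_DS = V_DD − I_D·R_D = 19 − 0.89×2.7 = 16.6 V.
Saturation requires V_DS ≥ V_GS − V_t = 0.844 V; 16.6 ≥ 0.844 ✓.

I_D ≈ 0.89 mA, V_DS ≈ 17 V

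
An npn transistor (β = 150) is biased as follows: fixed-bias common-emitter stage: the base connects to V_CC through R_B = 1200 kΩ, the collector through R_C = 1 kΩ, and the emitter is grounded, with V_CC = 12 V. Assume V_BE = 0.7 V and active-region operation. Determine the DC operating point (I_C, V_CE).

I_C ≈ 1.4 mA, V_CE ≈ 11 V

Base loop: V_CC = I_B·R_B + V_BE, so I_B = (12 − 0.7)/1200 kΩ = 0.00942 mA.
In the active region I_C = β·I_B = 150 × 0.00942 = 1.41 mA.
Collector loop: V_CE = V_CC − I_C·R_C = 12 − 1.41×1 = 10.6 V.
Since V_CE = 10.6 V > V_CE(sat) ≈ 0.2 V, the transistor is in the active region as assumed.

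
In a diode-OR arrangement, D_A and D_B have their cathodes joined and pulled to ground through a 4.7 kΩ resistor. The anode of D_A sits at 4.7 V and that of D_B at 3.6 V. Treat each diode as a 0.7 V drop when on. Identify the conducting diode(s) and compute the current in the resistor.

Assume both conduct. Then node N would need to be at both 4.7−0.7 = 4 V and 3.6−0.7 = 2.9 V, which is impossible.
Assume only D_A conducts: V_N = 4.7 − 0.7 = 4 V, so I_R = 4/4.7 = 0.851 mA.
Check D_B: its anode-to-cathode voltage is 3.6 − 4 = -0.4 V < 0.7 V, so it is off. The assumption is consistent.

Only D_A conducts; I_R ≈ 0.85 mA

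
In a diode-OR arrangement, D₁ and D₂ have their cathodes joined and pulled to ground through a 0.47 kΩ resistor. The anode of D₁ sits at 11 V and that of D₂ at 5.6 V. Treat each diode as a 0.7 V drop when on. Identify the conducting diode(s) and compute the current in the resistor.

Only D₁ conducts; I_R ≈ 22 mA

Assume both conduct. Then node N would need to be at both 11−0.7 = 10.3 V and 5.6−0.7 = 4.9 V, which is impossible.
Assume only D₁ conducts: V_N = 11 − 0.7 = 10.3 V, so I_R = 10.3/0.47 = 21.9 mA.
Check D₂: its anode-to-cathode voltage is 5.6 − 10.3 = -4.7 V < 0.7 V, so it is off. The assumption is consistent.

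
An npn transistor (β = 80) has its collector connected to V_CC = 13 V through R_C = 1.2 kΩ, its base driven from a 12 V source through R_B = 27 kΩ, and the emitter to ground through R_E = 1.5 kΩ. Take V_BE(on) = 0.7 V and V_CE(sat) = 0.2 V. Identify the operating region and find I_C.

Assume active: I_B = (12 − 0.7)/(27 + 81×1.5) = 0.0761 mA, I_C = β·I_B = 6.09 mA.
Then V_CE = 13 − 6.09×1.2 − 6.16×1.5 = -3.55 V < 0.2 V — the active assumption fails.
Re-solve with V_CE = 0.2 V. KCL at the emitter: V_E/R_E = (V_BB−0.7−V_E)/R_B + (V_CC−0.2−V_E)/R_C, giving V_E = 7.21 V.
I_C = (V_CC − 0.2 − V_E)/R_C = (12.8 − 7.21)/1.2 = 4.66 mA.
Check: I_B = (11.3 − 7.21)/27 = 0.151 mA, and β·I_B = 12.1 mA > I_C, confirming saturation.

saturation; I_C ≈ 4.7 mA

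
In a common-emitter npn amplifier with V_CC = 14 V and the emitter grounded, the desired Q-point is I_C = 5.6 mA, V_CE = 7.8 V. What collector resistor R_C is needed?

R_C ≈ 1.1 kΩ

Collector loop: V_CC = I_C·R_C + V_CE.
R_C = (V_CC − V_CE)/I_C = (14 − 7.8)/5.6 = 1.11 kΩ.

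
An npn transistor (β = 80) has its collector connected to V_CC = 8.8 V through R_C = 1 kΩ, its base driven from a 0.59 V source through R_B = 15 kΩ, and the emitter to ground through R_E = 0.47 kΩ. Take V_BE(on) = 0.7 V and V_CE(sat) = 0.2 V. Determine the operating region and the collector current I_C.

cutoff; I_C ≈ 0

V_BB = 0.59 V ≤ V_BE(on) = 0.7 V, so the base-emitter junction is not forward biased.
The transistor is in cutoff: I_B = I_C = 0.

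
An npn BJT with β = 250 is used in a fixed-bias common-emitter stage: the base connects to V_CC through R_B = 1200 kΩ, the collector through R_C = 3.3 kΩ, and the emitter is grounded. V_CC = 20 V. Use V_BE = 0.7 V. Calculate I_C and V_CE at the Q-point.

I_C ≈ 4 mA, V_CE ≈ 6.7 V

Base loop: V_CC = I_B·R_B + V_BE, so I_B = (20 − 0.7)/1200 kΩ = 0.0161 mA.
In the active region I_C = β·I_B = 250 × 0.0161 = 4.02 mA.
Collector loop: V_CE = V_CC − I_C·R_C = 20 − 4.02×3.3 = 6.73 V.
Since V_CE = 6.73 V > V_CE(sat) ≈ 0.2 V, the transistor is in the active region as assumed.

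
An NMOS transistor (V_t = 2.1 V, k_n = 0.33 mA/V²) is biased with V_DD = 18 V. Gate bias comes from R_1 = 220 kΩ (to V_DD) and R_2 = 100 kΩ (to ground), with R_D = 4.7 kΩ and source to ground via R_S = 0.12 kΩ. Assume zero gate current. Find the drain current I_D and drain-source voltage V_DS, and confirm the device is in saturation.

I_D ≈ 1.8 mA, V_DS ≈ 9.3 V

V_G = V_DD·R_2/(R_1+R_2) = 18×100/320 = 5.62 V.
Assume saturation: I_D = (k_n/2)(V_GS − V_t)² with V_GS = V_G − I_D·R_S = 5.62 − 0.12·I_D.
Substituting gives 0.00238·I_D² − 1.14·I_D + 2.05 = 0, with roots I_D = 1.81 or 478 mA.
The root I_D = 478 mA gives V_GS = -51.7 V ≤ V_t, so take I_D = 1.81 mA.
Then V_GS = 5.41 V and V_DS = V_DD − I_D(R_D+R_S) = 18 − 1.81×4.82 = 9.3 V.
Saturation requires V_DS ≥ V_GS − V_t = 3.31 V; 9.3 ≥ 3.31 ✓.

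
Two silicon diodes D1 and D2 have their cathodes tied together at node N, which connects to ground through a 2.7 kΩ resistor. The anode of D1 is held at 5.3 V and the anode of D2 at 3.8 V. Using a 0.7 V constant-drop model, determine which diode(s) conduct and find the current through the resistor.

Only D1 conducts; I_R ≈ 1.7 mA

Assume both conduct. Then node N would need to be at both 5.3−0.7 = 4.6 V and 3.8−0.7 = 3.1 V, which is impossible.
Assume only D1 conducts: V_N = 5.3 − 0.7 = 4.6 V, so I_R = 4.6/2.7 = 1.7 mA.
Check D2: its anode-to-cathode voltage is 3.8 − 4.6 = -0.8 V < 0.7 V, so it is off. The assumption is consistent.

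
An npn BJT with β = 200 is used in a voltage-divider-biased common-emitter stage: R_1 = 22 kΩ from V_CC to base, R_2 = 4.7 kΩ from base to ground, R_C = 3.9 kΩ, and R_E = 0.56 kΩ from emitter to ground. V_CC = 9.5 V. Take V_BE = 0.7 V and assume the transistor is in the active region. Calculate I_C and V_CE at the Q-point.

I_C ≈ 1.7 mA, V_CE ≈ 2 V

Thevenize the base divider: V_Th = V_CC·R_2/(R_1+R_2) = 9.5×4.7/26.7 = 1.67 V, R_Th = R_1‖R_2 = 3.87 kΩ.
Base-emitter loop: V_Th = I_B·R_Th + V_BE + (β+1)I_B·R_E, so I_B = (1.67 − 0.7) / (3.87 + 201×0.56) = 0.00835 mA.
I_C = β·I_B = 200×0.00835 = 1.67 mA, and I_E = (β+1)I_B = 1.68 mA.
V_CE = V_CC − I_C·R_C − I_E·R_E = 9.5 − 1.67×3.9 − 1.68×0.56 = 2.05 V.
V_CE = 2.05 V > 0.2 V confirms active-region operation.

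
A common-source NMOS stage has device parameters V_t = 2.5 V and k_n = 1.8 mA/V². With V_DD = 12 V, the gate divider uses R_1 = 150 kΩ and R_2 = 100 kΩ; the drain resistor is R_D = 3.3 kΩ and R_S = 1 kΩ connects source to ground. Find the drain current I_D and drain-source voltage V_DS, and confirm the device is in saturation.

I_D ≈ 1.2 mA, V_DS ≈ 7 V

V_G = V_DD·R_2/(R_1+R_2) = 12×100/250 = 4.8 V.
Assume saturation: I_D = (k_n/2)(V_GS − V_t)² with V_GS = V_G − I_D·R_S = 4.8 − 1·I_D.
Substituting gives 0.9·I_D² − 5.14·I_D + 4.76 = 0, with roots I_D = 1.16 or 4.55 mA.
The root I_D = 4.55 mA gives V_GS = 0.252 V ≤ V_t, so take I_D = 1.16 mA.
Then V_GS = 3.64 V and V_DS = V_DD − I_D(R_D+R_S) = 12 − 1.16×4.3 = 7 V.
Saturation requires V_DS ≥ V_GS − V_t = 1.14 V; 7 ≥ 1.14 ✓.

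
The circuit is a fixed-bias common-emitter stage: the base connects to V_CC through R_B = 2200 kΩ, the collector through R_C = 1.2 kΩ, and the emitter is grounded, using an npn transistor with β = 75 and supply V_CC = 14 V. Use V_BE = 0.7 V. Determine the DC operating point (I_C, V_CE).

I_C ≈ 0.45 mA, V_CE ≈ 13 V

Base loop: V_CC = I_B·R_B + V_BE, so I_B = (14 − 0.7)/2200 kΩ = 0.00605 mA.
In the active region I_C = β·I_B = 75 × 0.00605 = 0.453 mA.
Collector loop: V_CE = V_CC − I_C·R_C = 14 − 0.453×1.2 = 13.5 V.
Since V_CE = 13.5 V > V_CE(sat) ≈ 0.2 V, the transistor is in the active region as assumed.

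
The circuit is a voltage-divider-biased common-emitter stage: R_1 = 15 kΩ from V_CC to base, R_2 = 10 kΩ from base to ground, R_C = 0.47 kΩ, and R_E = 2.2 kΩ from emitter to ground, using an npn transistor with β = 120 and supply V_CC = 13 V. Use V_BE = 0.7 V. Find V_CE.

V_CE ≈ 7.7 V

Thevenize the base divider: V_Th = V_CC·R_2/(R_1+R_2) = 13×10/25 = 5.2 V, R_Th = R_1‖R_2 = 6 kΩ.
Base-emitter loop: V_Th = I_B·R_Th + V_BE + (β+1)I_B·R_E, so I_B = (5.2 − 0.7) / (6 + 121×2.2) = 0.0165 mA.
I_C = β·I_B = 120×0.0165 = 1.98 mA, and I_E = (β+1)I_B = 2 mA.
V_CE = V_CC − I_C·R_C − I_E·R_E = 13 − 1.98×0.47 − 2×2.2 = 7.67 V.
V_CE = 7.67 V > 0.2 V confirms active-region operation.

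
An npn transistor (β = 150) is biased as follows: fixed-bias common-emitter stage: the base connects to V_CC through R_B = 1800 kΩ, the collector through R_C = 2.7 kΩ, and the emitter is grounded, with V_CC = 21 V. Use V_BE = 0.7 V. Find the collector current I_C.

Base loop: V_CC = I_B·R_B + V_BE, so I_B = (21 − 0.7)/1800 kΩ = 0.0113 mA.
In the active region I_C = β·I_B = 150 × 0.0113 = 1.69 mA.
Collector loop: V_CE = V_CC − I_C·R_C = 21 − 1.69×2.7 = 16.4 V.
Since V_CE = 16.4 V > V_CE(sat) ≈ 0.2 V, the transistor is in the active region as assumed.

I_C ≈ 1.7 mA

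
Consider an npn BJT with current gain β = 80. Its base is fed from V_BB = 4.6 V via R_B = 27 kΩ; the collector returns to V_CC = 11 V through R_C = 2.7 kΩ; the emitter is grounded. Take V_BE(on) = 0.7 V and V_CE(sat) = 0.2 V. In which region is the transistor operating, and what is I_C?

saturation; I_C ≈ 4 mA

Assume active: I_B = (4.6 − 0.7)/27 = 0.144 mA, giving I_C = β·I_B = 11.6 mA.
But then V_CE = 11 − 11.6×2.7 = -20.2 V < V_CE(sat) = 0.2 V — impossible in the active region.
So the transistor is saturated. With V_CE = 0.2 V, I_C = (V_CC − 0.2)/R_C = 10.8/2.7 = 4 mA.
Check: β·I_B = 11.6 mA > I_C = 4 mA, confirming saturation.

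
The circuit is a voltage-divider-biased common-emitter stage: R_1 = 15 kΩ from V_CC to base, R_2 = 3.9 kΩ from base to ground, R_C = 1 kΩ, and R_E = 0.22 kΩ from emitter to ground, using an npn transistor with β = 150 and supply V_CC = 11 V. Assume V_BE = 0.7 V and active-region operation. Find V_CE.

V_CE ≈ 3.1 V

Thevenize the base divider: V_Th = V_CC·R_2/(R_1+R_2) = 11×3.9/18.9 = 2.27 V, R_Th = R_1‖R_2 = 3.1 kΩ.
Base-emitter loop: V_Th = I_B·R_Th + V_BE + (β+1)I_B·R_E, so I_B = (2.27 − 0.7) / (3.1 + 151×0.22) = 0.0432 mA.
I_C = β·I_B = 150×0.0432 = 6.48 mA, and I_E = (β+1)I_B = 6.53 mA.
V_CE = V_CC − I_C·R_C − I_E·R_E = 11 − 6.48×1 − 6.53×0.22 = 3.08 V.
V_CE = 3.08 V > 0.2 V confirms active-region operation.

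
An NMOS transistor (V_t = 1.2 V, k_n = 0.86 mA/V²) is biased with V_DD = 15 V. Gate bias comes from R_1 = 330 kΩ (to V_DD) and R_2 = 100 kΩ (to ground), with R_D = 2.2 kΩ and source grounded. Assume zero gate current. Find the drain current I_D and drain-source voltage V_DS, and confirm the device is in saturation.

V_G = V_DD·R_2/(R_1+R_2) = 15×100/430 = 3.49 V. With the source grounded, V_GS = V_G = 3.49 V.
Assume saturation: I_D = (k_n/2)(V_GS − V_t)² = (0.86/2)×(3.49 − 1.2)² = 0.43×2.29² = 2.25 mA.
V_DS = V_DD − I_D·R_D = 15 − 2.25×2.2 = 10 V.
Saturation requires V_DS ≥ V_GS − V_t = 2.29 V; 10 ≥ 2.29 ✓.

I_D ≈ 2.3 mA, V_DS ≈ 10 V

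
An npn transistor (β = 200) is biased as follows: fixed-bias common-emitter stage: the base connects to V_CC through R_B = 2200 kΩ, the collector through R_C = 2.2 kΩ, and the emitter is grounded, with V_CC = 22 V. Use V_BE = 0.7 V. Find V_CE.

Base loop: V_CC = I_B·R_B + V_BE, so I_B = (22 − 0.7)/2200 kΩ = 0.00968 mA.
In the active region I_C = β·I_B = 200 × 0.00968 = 1.94 mA.
Collector loop: V_CE = V_CC − I_C·R_C = 22 − 1.94×2.2 = 17.7 V.
Since V_CE = 17.7 V > V_CE(sat) ≈ 0.2 V, the transistor is in the active region as assumed.

V_CE ≈ 18 V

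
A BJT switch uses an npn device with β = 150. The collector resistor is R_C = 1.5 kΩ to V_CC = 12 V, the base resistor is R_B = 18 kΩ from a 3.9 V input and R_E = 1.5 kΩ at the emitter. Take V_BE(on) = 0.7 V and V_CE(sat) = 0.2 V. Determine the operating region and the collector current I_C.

Assume active. Base-emitter loop: I_B = (V_BB − V_BE)/(R_B + (β+1)R_E) = (3.9 − 0.7)/(18 + 151×1.5) = 0.0131 mA.
I_C = β·I_B = 150×0.0131 = 1.96 mA.
V_CE = V_CC − I_C·R_C − I_E·R_E = 12 − 1.96×1.5 − 1.98×1.5 = 6.09 V > V_CE(sat), so the active-region assumption holds.

active; I_C ≈ 2 mA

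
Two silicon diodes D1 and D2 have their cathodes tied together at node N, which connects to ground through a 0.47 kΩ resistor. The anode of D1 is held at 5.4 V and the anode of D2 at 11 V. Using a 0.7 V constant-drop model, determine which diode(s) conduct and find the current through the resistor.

Only D2 conducts; I_R ≈ 22 mA

Assume both conduct. Then node N would need to be at both 5.4−0.7 = 4.7 V and 11−0.7 = 10.3 V, which is impossible.
Assume only D2 conducts: V_N = 11 − 0.7 = 10.3 V, so I_R = 10.3/0.47 = 21.9 mA.
Check D1: its anode-to-cathode voltage is 5.4 − 10.3 = -4.9 V < 0.7 V, so it is off. The assumption is consistent.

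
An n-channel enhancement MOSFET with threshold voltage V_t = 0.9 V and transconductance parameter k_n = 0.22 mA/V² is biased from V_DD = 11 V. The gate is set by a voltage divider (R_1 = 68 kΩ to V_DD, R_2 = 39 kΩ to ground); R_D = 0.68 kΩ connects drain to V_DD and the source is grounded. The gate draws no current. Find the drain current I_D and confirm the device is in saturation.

I_D ≈ 1.1 mA

V_G = V_DD·R_2/(R_1+R_2) = 11×39/107 = 4.01 V. With the source grounded, V_GS = V_G = 4.01 V.
Assume saturation: I_D = (k_n/2)(V_GS − V_t)² = (0.22/2)×(4.01 − 0.9)² = 0.11×3.11² = 1.06 mA.
V_DS = V_DD − I_D·R_D = 11 − 1.06×0.68 = 10.3 V.
Saturation requires V_DS ≥ V_GS − V_t = 3.11 V; 10.3 ≥ 3.11 ✓.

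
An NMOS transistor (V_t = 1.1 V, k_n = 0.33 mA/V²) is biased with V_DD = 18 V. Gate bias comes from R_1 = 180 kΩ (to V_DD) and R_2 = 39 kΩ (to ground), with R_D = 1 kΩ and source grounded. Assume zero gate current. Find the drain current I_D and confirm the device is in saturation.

V_G = V_DD·R_2/(R_1+R_2) = 18×39/219 = 3.21 V. With the source grounded, V_GS = V_G = 3.21 V.
Assume saturation: I_D = (k_n/2)(V_GS − V_t)² = (0.33/2)×(3.21 − 1.1)² = 0.165×2.11² = 0.731 mA.
V_DS = V_DD − I_D·R_D = 18 − 0.731×1 = 17.3 V.
Saturation requires V_DS ≥ V_GS − V_t = 2.11 V; 17.3 ≥ 2.11 ✓.

I_D ≈ 0.73 mA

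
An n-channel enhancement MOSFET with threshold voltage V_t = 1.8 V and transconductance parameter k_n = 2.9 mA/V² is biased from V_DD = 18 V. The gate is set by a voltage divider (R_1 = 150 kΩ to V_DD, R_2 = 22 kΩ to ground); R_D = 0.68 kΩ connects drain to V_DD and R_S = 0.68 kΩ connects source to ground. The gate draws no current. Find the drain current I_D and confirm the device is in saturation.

I_D ≈ 0.2 mA

V_G = V_DD·R_2/(R_1+R_2) = 18×22/172 = 2.3 V.
Assume saturation: I_D = (k_n/2)(V_GS − V_t)² with V_GS = V_G − I_D·R_S = 2.3 − 0.68·I_D.
Substituting gives 0.67·I_D² − 1.99·I_D + 0.366 = 0, with roots I_D = 0.197 or 2.77 mA.
The root I_D = 2.77 mA gives V_GS = 0.417 V ≤ V_t, so take I_D = 0.197 mA.
Then V_GS = 2.17 V and V_DS = V_DD − I_D(R_D+R_S) = 18 − 0.197×1.36 = 17.7 V.
Saturation requires V_DS ≥ V_GS − V_t = 0.368 V; 17.7 ≥ 0.368 ✓.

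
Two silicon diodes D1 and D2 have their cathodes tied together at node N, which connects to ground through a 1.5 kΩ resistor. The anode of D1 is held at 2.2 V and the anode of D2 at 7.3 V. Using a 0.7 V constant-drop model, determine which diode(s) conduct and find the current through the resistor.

Only D2 conducts; I_R ≈ 4.4 mA

Assume both conduct. Then node N would need to be at both 2.2−0.7 = 1.5 V and 7.3−0.7 = 6.6 V, which is impossible.
Assume only D2 conducts: V_N = 7.3 − 0.7 = 6.6 V, so I_R = 6.6/1.5 = 4.4 mA.
Check D1: its anode-to-cathode voltage is 2.2 − 6.6 = -4.4 V < 0.7 V, so it is off. The assumption is consistent.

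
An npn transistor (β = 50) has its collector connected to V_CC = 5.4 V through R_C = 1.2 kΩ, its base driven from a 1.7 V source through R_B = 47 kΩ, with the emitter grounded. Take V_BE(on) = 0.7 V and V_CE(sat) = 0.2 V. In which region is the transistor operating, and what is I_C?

Assume active. Base-emitter loop: I_B = (V_BB − V_BE)/R_B = (1.7 − 0.7)/47 = 0.0213 mA.
I_C = β·I_B = 50×0.0213 = 1.06 mA.
V_CE = V_CC − I_C·R_C = 5.4 − 1.06×1.2 = 4.12 V > V_CE(sat), so the active-region assumption holds.

active; I_C ≈ 1.1 mA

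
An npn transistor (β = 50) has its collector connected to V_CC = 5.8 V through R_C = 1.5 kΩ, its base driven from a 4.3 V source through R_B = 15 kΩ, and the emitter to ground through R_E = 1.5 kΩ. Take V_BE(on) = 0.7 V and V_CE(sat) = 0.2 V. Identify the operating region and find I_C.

Assume active: I_B = (4.3 − 0.7)/(15 + 51×1.5) = 0.0393 mA, I_C = β·I_B = 1.97 mA.
Then V_CE = 5.8 − 1.97×1.5 − 2.01×1.5 = -0.161 V < 0.2 V — the active assumption fails.
Re-solve with V_CE = 0.2 V. KCL at the emitter: V_E/R_E = (V_BB−0.7−V_E)/R_B + (V_CC−0.2−V_E)/R_C, giving V_E = 2.84 V.
I_C = (V_CC − 0.2 − V_E)/R_C = (5.6 − 2.84)/1.5 = 1.84 mA.
Check: I_B = (3.6 − 2.84)/15 = 0.0508 mA, and β·I_B = 2.54 mA > I_C, confirming saturation.

saturation; I_C ≈ 1.8 mA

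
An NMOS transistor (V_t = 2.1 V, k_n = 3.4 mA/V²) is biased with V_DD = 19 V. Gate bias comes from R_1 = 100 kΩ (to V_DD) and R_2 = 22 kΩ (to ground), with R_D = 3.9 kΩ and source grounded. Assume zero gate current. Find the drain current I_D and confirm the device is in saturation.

I_D ≈ 3 mA

V_G = V_DD·R_2/(R_1+R_2) = 19×22/122 = 3.43 V. With the source grounded, V_GS = V_G = 3.43 V.
Assume saturation: I_D = (k_n/2)(V_GS − V_t)² = (3.4/2)×(3.43 − 2.1)² = 1.7×1.33² = 2.99 mA.
V_DS = V_DD − I_D·R_D = 19 − 2.99×3.9 = 7.34 V.
Saturation requires V_DS ≥ V_GS − V_t = 1.33 V; 7.34 ≥ 1.33 ✓.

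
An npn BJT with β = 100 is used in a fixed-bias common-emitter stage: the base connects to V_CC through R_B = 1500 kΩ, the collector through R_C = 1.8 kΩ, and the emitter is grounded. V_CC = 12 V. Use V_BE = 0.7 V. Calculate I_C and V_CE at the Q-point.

I_C ≈ 0.75 mA, V_CE ≈ 11 V

Base loop: V_CC = I_B·R_B + V_BE, so I_B = (12 − 0.7)/1500 kΩ = 0.00753 mA.
In the active region I_C = β·I_B = 100 × 0.00753 = 0.753 mA.
Collector loop: V_CE = V_CC − I_C·R_C = 12 − 0.753×1.8 = 10.6 V.
Since V_CE = 10.6 V > V_CE(sat) ≈ 0.2 V, the transistor is in the active region as assumed.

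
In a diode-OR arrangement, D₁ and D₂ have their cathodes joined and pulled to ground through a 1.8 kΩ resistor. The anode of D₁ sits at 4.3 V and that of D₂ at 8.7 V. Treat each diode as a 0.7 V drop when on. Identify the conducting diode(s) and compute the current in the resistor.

Assume both conduct. Then node N would need to be at both 4.3−0.7 = 3.6 V and 8.7−0.7 = 8 V, which is impossible.
Assume only D₂ conducts: V_N = 8.7 − 0.7 = 8 V, so I_R = 8/1.8 = 4.44 mA.
Check D₁: its anode-to-cathode voltage is 4.3 − 8 = -3.7 V < 0.7 V, so it is off. The assumption is consistent.

Only D₂ conducts; I_R ≈ 4.4 mA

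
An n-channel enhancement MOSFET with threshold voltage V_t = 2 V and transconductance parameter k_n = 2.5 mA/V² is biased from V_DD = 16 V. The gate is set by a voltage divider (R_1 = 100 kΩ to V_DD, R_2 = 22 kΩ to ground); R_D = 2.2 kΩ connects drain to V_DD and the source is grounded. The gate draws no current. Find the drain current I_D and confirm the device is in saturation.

I_D ≈ 0.98 mA

V_G = V_DD·R_2/(R_1+R_2) = 16×22/122 = 2.89 V. With the source grounded, V_GS = V_G = 2.89 V.
Assume saturation: I_D = (k_n/2)(V_GS − V_t)² = (2.5/2)×(2.89 − 2)² = 1.25×0.885² = 0.98 mA.
V_DS = V_DD − I_D·R_D = 16 − 0.98×2.2 = 13.8 V.
Saturation requires V_DS ≥ V_GS − V_t = 0.885 V; 13.8 ≥ 0.885 ✓.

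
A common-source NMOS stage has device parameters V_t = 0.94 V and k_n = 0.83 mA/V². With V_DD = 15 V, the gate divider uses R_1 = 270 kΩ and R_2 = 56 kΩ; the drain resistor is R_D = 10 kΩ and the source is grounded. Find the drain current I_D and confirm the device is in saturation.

V_G = V_DD·R_2/(R_1+R_2) = 15×56/326 = 2.58 V. With the source grounded, V_GS = V_G = 2.58 V.
Assume saturation: I_D = (k_n/2)(V_GS − V_t)² = (0.83/2)×(2.58 − 0.94)² = 0.415×1.64² = 1.11 mA.
V_DS = V_DD − I_D·R_D = 15 − 1.11×10 = 3.88 V.
Saturation requires V_DS ≥ V_GS − V_t = 1.64 V; 3.88 ≥ 1.64 ✓.

I_D ≈ 1.1 mA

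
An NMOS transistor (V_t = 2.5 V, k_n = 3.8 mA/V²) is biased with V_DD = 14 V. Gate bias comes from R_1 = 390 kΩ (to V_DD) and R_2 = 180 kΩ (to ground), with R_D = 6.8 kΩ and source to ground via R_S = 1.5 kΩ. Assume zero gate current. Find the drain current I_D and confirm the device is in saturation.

V_G = V_DD·R_2/(R_1+R_2) = 14×180/570 = 4.42 V.
Assume saturation: I_D = (k_n/2)(V_GS − V_t)² with V_GS = V_G − I_D·R_S = 4.42 − 1.5·I_D.
Substituting gives 4.27·I_D² − 12·I_D + 7.01 = 0, with roots I_D = 0.838 or 1.96 mA.
The root I_D = 1.96 mA gives V_GS = 1.49 V ≤ V_t, so take I_D = 0.838 mA.
Then V_GS = 3.16 V and V_DS = V_DD − I_D(R_D+R_S) = 14 − 0.838×8.3 = 7.04 V.
Saturation requires V_DS ≥ V_GS − V_t = 0.664 V; 7.04 ≥ 0.664 ✓.

I_D ≈ 0.84 mA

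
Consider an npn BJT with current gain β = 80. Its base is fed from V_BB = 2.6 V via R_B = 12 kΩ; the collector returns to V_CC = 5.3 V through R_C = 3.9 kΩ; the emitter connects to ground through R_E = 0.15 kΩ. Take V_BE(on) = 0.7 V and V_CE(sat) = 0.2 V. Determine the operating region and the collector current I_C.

Assume active: I_B = (2.6 − 0.7)/(12 + 81×0.15) = 0.0787 mA, I_C = β·I_B = 6.29 mA.
Then V_CE = 5.3 − 6.29×3.9 − 6.37×0.15 = -20.2 V < 0.2 V — the active assumption fails.
Re-solve with V_CE = 0.2 V. KCL at the emitter: V_E/R_E = (V_BB−0.7−V_E)/R_B + (V_CC−0.2−V_E)/R_C, giving V_E = 0.209 V.
I_C = (V_CC − 0.2 − V_E)/R_C = (5.1 − 0.209)/3.9 = 1.25 mA.
Check: I_B = (1.9 − 0.209)/12 = 0.141 mA, and β·I_B = 11.3 mA > I_C, confirming saturation.

saturation; I_C ≈ 1.3 mA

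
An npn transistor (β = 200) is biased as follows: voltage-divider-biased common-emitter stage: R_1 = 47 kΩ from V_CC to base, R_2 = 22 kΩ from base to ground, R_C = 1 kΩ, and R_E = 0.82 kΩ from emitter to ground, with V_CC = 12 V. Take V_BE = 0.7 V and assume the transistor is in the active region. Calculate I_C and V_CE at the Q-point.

Thevenize the base divider: V_Th = V_CC·R_2/(R_1+R_2) = 12×22/69 = 3.83 V, R_Th = R_1‖R_2 = 15 kΩ.
Base-emitter loop: V_Th = I_B·R_Th + V_BE + (β+1)I_B·R_E, so I_B = (3.83 − 0.7) / (15 + 201×0.82) = 0.0174 mA.
I_C = β·I_B = 200×0.0174 = 3.48 mA, and I_E = (β+1)I_B = 3.49 mA.
V_CE = V_CC − I_C·R_C − I_E·R_E = 12 − 3.48×1 − 3.49×0.82 = 5.66 V.
V_CE = 5.66 V > 0.2 V confirms active-region operation.

I_C ≈ 3.5 mA, V_CE ≈ 5.7 V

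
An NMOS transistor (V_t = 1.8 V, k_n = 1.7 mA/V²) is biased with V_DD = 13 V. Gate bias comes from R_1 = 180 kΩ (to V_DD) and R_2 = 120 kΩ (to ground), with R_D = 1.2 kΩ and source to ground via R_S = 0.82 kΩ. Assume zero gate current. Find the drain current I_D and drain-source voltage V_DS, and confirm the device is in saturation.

V_G = V_DD·R_2/(R_1+R_2) = 13×120/300 = 5.2 V.
Assume saturation: I_D = (k_n/2)(V_GS − V_t)² with V_GS = V_G − I_D·R_S = 5.2 − 0.82·I_D.
Substituting gives 0.572·I_D² − 5.74·I_D + 9.83 = 0, with roots I_D = 2.19 or 7.85 mA.
The root I_D = 7.85 mA gives V_GS = -1.24 V ≤ V_t, so take I_D = 2.19 mA.
Then V_GS = 3.4 V and V_DS = V_DD − I_D(R_D+R_S) = 13 − 2.19×2.02 = 8.58 V.
Saturation requires V_DS ≥ V_GS − V_t = 1.6 V; 8.58 ≥ 1.6 ✓.

I_D ≈ 2.2 mA, V_DS ≈ 8.6 V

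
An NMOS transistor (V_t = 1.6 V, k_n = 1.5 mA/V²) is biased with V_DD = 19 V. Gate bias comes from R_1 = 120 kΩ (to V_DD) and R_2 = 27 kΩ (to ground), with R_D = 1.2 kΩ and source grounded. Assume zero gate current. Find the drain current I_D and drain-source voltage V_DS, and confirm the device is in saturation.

V_G = V_DD·R_2/(R_1+R_2) = 19×27/147 = 3.49 V. With the source grounded, V_GS = V_G = 3.49 V.
Assume saturation: I_D = (k_n/2)(V_GS − V_t)² = (1.5/2)×(3.49 − 1.6)² = 0.75×1.89² = 2.68 mA.
V_DS = V_DD − I_D·R_D = 19 − 2.68×1.2 = 15.8 V.
Saturation requires V_DS ≥ V_GS − V_t = 1.89 V; 15.8 ≥ 1.89 ✓.

I_D ≈ 2.7 mA, V_DS ≈ 16 V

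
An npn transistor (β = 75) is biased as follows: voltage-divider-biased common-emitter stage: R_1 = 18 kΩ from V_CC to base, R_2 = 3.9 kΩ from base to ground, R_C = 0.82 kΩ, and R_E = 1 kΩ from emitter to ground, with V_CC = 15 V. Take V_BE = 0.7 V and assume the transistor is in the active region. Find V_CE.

Thevenize the base divider: V_Th = V_CC·R_2/(R_1+R_2) = 15×3.9/21.9 = 2.67 V, R_Th = R_1‖R_2 = 3.21 kΩ.
Base-emitter loop: V_Th = I_B·R_Th + V_BE + (β+1)I_B·R_E, so I_B = (2.67 − 0.7) / (3.21 + 76×1) = 0.0249 mA.
I_C = β·I_B = 75×0.0249 = 1.87 mA, and I_E = (β+1)I_B = 1.89 mA.
V_CE = V_CC − I_C·R_C − I_E·R_E = 15 − 1.87×0.82 − 1.89×1 = 11.6 V.
V_CE = 11.6 V > 0.2 V confirms active-region operation.

V_CE ≈ 12 V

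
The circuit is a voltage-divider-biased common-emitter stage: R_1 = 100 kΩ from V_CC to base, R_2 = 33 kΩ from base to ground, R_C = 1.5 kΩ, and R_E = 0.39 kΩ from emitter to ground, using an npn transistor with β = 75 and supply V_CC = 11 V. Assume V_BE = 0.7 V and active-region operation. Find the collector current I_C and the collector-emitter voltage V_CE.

Thevenize the base divider: V_Th = V_CC·R_2/(R_1+R_2) = 11×33/133 = 2.73 V, R_Th = R_1‖R_2 = 24.8 kΩ.
Base-emitter loop: V_Th = I_B·R_Th + V_BE + (β+1)I_B·R_E, so I_B = (2.73 − 0.7) / (24.8 + 76×0.39) = 0.0373 mA.
I_C = β·I_B = 75×0.0373 = 2.8 mA, and I_E = (β+1)I_B = 2.83 mA.
V_CE = V_CC − I_C·R_C − I_E·R_E = 11 − 2.8×1.5 − 2.83×0.39 = 5.7 V.
V_CE = 5.7 V > 0.2 V confirms active-region operation.

I_C ≈ 2.8 mA, V_CE ≈ 5.7 V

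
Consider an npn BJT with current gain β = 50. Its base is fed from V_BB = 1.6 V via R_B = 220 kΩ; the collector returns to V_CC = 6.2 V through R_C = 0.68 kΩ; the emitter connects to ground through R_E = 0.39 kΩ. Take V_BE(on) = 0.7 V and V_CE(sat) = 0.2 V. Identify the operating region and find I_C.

Assume active. Base-emitter loop: I_B = (V_BB − V_BE)/(R_B + (β+1)R_E) = (1.6 − 0.7)/(220 + 51×0.39) = 0.00375 mA.
I_C = β·I_B = 50×0.00375 = 0.188 mA.
V_CE = V_CC − I_C·R_C − I_E·R_E = 6.2 − 0.188×0.68 − 0.191×0.39 = 6 V > V_CE(sat), so the active-region assumption holds.

active; I_C ≈ 0.19 mA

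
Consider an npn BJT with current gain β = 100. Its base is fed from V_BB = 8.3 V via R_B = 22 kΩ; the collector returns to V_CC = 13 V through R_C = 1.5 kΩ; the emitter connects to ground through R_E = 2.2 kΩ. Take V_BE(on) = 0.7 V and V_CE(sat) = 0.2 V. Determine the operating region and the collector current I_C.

active; I_C ≈ 3.1 mA

Assume active. Base-emitter loop: I_B = (V_BB − V_BE)/(R_B + (β+1)R_E) = (8.3 − 0.7)/(22 + 101×2.2) = 0.0311 mA.
I_C = β·I_B = 100×0.0311 = 3.11 mA.
V_CE = V_CC − I_C·R_C − I_E·R_E = 13 − 3.11×1.5 − 3.14×2.2 = 1.42 V > V_CE(sat), so the active-region assumption holds.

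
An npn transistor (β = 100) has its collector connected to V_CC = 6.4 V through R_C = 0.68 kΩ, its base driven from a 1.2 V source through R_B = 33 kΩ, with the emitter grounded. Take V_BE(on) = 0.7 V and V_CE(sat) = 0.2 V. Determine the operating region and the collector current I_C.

Assume active. Base-emitter loop: I_B = (V_BB − V_BE)/R_B = (1.2 − 0.7)/33 = 0.0152 mA.
I_C = β·I_B = 100×0.0152 = 1.52 mA.
V_CE = V_CC − I_C·R_C = 6.4 − 1.52×0.68 = 5.37 V > V_CE(sat), so the active-region assumption holds.

active; I_C ≈ 1.5 mA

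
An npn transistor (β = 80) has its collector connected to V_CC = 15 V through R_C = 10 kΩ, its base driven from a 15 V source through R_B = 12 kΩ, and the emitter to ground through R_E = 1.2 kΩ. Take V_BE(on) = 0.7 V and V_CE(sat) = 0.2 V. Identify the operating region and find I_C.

saturation; I_C ≈ 1.2 mA

Assume active: I_B = (15 − 0.7)/(12 + 81×1.2) = 0.131 mA, I_C = β·I_B = 10.5 mA.
Then V_CE = 15 − 10.5×10 − 10.6×1.2 = -102 V < 0.2 V — the active assumption fails.
Re-solve with V_CE = 0.2 V. KCL at the emitter: V_E/R_E = (V_BB−0.7−V_E)/R_B + (V_CC−0.2−V_E)/R_C, giving V_E = 2.63 V.
I_C = (V_CC − 0.2 − V_E)/R_C = (14.8 − 2.63)/10 = 1.22 mA.
Check: I_B = (14.3 − 2.63)/12 = 0.973 mA, and β·I_B = 77.8 mA > I_C, confirming saturation.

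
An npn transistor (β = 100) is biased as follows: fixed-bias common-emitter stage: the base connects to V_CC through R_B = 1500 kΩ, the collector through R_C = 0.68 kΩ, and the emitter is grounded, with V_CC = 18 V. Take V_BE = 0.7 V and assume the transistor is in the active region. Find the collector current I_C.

I_C ≈ 1.2 mA

Base loop: V_CC = I_B·R_B + V_BE, so I_B = (18 − 0.7)/1500 kΩ = 0.0115 mA.
In the active region I_C = β·I_B = 100 × 0.0115 = 1.15 mA.
Collector loop: V_CE = V_CC − I_C·R_C = 18 − 1.15×0.68 = 17.2 V.
Since V_CE = 17.2 V > V_CE(sat) ≈ 0.2 V, the transistor is in the active region as assumed.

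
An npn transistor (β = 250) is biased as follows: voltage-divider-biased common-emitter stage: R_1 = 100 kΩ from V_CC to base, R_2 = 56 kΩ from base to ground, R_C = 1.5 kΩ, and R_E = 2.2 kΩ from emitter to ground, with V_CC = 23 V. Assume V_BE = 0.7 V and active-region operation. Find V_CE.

Thevenize the base divider: V_Th = V_CC·R_2/(R_1+R_2) = 23×56/156 = 8.26 V, R_Th = R_1‖R_2 = 35.9 kΩ.
Base-emitter loop: V_Th = I_B·R_Th + V_BE + (β+1)I_B·R_E, so I_B = (8.26 − 0.7) / (35.9 + 251×2.2) = 0.0128 mA.
I_C = β·I_B = 250×0.0128 = 3.21 mA, and I_E = (β+1)I_B = 3.23 mA.
V_CE = V_CC − I_C·R_C − I_E·R_E = 23 − 3.21×1.5 − 3.23×2.2 = 11.1 V.
V_CE = 11.1 V > 0.2 V confirms active-region operation.

V_CE ≈ 11 V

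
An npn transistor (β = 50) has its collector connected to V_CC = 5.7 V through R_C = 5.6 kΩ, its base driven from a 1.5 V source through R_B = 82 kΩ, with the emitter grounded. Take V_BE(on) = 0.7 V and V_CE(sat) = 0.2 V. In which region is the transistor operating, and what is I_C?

active; I_C ≈ 0.49 mA

Assume active. Base-emitter loop: I_B = (V_BB − V_BE)/R_B = (1.5 − 0.7)/82 = 0.00976 mA.
I_C = β·I_B = 50×0.00976 = 0.488 mA.
V_CE = V_CC − I_C·R_C = 5.7 − 0.488×5.6 = 2.97 V > V_CE(sat), so the active-region assumption holds.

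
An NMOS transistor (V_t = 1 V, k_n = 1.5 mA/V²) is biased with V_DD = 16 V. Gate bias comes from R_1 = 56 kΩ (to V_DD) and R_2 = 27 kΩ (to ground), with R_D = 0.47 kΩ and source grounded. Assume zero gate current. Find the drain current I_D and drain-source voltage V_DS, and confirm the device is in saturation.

I_D ≈ 13 mA, V_DS ≈ 9.8 V

V_G = V_DD·R_2/(R_1+R_2) = 16×27/83 = 5.2 V. With the source grounded, V_GS = V_G = 5.2 V.
Assume saturation: I_D = (k_n/2)(V_GS − V_t)² = (1.5/2)×(5.2 − 1)² = 0.75×4.2² = 13.3 mA.
V_DS = V_DD − I_D·R_D = 16 − 13.3×0.47 = 9.77 V.
Saturation requires V_DS ≥ V_GS − V_t = 4.2 V; 9.77 ≥ 4.2 ✓.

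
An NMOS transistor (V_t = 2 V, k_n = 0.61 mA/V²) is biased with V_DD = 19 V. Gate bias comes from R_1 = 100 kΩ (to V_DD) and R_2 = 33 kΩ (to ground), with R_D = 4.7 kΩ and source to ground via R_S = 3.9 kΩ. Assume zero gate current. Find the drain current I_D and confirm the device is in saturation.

I_D ≈ 0.4 mA

V_G = V_DD·R_2/(R_1+R_2) = 19×33/133 = 4.71 V.
Assume saturation: I_D = (k_n/2)(V_GS − V_t)² with V_GS = V_G − I_D·R_S = 4.71 − 3.9·I_D.
Substituting gives 4.64·I_D² − 7.46·I_D + 2.25 = 0, with roots I_D = 0.402 or 1.21 mA.
The root I_D = 1.21 mA gives V_GS = 0.0117 V ≤ V_t, so take I_D = 0.402 mA.
Then V_GS = 3.15 V and V_DS = V_DD − I_D(R_D+R_S) = 19 − 0.402×8.6 = 15.5 V.
Saturation requires V_DS ≥ V_GS − V_t = 1.15 V; 15.5 ≥ 1.15 ✓.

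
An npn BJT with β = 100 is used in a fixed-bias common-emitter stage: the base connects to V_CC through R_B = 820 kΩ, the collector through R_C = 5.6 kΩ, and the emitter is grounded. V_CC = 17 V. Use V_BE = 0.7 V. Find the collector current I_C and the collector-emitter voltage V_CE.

I_C ≈ 2 mA, V_CE ≈ 5.9 V

Base loop: V_CC = I_B·R_B + V_BE, so I_B = (17 − 0.7)/820 kΩ = 0.0199 mA.
In the active region I_C = β·I_B = 100 × 0.0199 = 1.99 mA.
Collector loop: V_CE = V_CC − I_C·R_C = 17 − 1.99×5.6 = 5.87 V.
Since V_CE = 5.87 V > V_CE(sat) ≈ 0.2 V, the transistor is in the active region as assumed.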